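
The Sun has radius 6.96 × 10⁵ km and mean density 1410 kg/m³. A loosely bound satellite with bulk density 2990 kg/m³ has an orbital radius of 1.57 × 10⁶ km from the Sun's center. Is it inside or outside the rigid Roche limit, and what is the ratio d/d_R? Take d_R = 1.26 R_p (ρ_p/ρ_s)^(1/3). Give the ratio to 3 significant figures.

outside; d/d_R ≈ 2.30

d_R = 1.26 × (6.96 × 10⁵ km) × (1410/2990)^(1/3) = 6.826 × 10⁵ km
d/d_R = (1.57 × 10⁶) / (6.826 × 10⁵) = 2.30
Since d/d_R > 1, the body is outside the Roche limit.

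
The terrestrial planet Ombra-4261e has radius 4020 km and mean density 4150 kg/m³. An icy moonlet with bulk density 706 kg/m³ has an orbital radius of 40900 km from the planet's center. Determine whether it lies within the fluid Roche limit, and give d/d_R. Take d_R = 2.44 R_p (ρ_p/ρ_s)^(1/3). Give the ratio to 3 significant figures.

d_R = 2.44 × (4020 km) × (4150/706)^(1/3) = 17700 km
d/d_R = (40900) / (17700) = 2.31
Since d/d_R > 1, the body is outside the Roche limit.

outside; d/d_R ≈ 2.31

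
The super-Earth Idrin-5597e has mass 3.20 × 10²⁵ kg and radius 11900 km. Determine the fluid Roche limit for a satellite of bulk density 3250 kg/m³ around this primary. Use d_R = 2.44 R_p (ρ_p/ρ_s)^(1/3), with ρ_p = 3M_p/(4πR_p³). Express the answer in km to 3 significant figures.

32400 km

ρ_p = 3M_p/(4πR_p³) = 3 × (3.20 × 10²⁵) / (4π × (1.19 × 10⁷ m)³) = 4530 kg/m³
d_R = 2.44 × 11900 km × (4530/3250)^(1/3)
    = 32400 km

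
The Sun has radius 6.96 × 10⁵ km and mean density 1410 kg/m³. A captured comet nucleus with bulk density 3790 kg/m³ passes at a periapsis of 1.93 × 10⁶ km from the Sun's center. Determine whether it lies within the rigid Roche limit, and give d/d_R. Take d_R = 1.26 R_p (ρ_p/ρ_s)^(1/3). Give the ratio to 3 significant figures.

d_R = 1.26 × (6.96 × 10⁵ km) × (1410/3790)^(1/3) = 6.307 × 10⁵ km
d/d_R = (1.93 × 10⁶) / (6.307 × 10⁵) = 3.06
Since d/d_R > 1, the body is outside the Roche limit.

outside; d/d_R ≈ 3.06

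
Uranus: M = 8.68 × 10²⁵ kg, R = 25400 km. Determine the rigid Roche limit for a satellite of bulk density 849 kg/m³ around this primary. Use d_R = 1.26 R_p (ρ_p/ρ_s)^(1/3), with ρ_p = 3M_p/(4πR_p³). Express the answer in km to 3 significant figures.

ρ_p = 3M_p/(4πR_p³) = 3 × (8.68 × 10²⁵) / (4π × (2.54 × 10⁷ m)³) = 1260 kg/m³
d_R = 1.26 × 25400 km × (1260/849)^(1/3)
    = 36500 km

36500 km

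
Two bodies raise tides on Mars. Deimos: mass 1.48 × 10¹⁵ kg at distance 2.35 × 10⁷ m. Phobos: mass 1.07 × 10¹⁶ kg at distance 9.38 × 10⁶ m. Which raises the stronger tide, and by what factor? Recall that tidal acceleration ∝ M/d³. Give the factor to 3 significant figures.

Phobos, by a factor of ≈ 114

Compare M/d³ for the two perturbers:
Deimos: (1.48 × 10¹⁵) / (2.35 × 10⁷)³ = 1.140 × 10⁻⁷
Phobos: (1.07 × 10¹⁶) / (9.38 × 10⁶)³ = 1.297 × 10⁻⁵
Ratio (larger/smaller) = 114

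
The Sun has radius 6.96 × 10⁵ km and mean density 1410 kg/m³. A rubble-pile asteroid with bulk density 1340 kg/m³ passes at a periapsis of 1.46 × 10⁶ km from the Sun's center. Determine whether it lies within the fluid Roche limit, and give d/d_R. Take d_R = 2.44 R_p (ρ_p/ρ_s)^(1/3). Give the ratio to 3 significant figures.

inside; d/d_R ≈ 0.845

d_R = 2.44 × (6.96 × 10⁵ km) × (1410/1340)^(1/3) = 1.727 × 10⁶ km
d/d_R = (1.46 × 10⁶) / (1.727 × 10⁶) = 0.845
Since d/d_R < 1, the body is inside the Roche limit.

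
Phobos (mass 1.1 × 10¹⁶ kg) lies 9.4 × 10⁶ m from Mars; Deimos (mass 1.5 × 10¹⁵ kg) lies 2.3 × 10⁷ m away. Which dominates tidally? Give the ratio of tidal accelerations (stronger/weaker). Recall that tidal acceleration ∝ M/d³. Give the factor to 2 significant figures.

Phobos, by a factor of ≈ 110

Tidal stretch scales as M/d³; compute that for each body.
Phobos: (1.1 × 10¹⁶) / (9.4 × 10⁶)³ = 1.324 × 10⁻⁵
Deimos: (1.5 × 10¹⁵) / (2.3 × 10⁷)³ = 1.233 × 10⁻⁷
Ratio (larger/smaller) = 110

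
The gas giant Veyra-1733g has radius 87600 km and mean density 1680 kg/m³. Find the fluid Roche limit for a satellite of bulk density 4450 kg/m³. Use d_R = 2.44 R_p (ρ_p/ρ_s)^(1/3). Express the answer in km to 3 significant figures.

1.54 × 10⁵ km

d_R = 2.44 × 87600 km × (1680/4450)^(1/3)
    = 1.54 × 10⁵ km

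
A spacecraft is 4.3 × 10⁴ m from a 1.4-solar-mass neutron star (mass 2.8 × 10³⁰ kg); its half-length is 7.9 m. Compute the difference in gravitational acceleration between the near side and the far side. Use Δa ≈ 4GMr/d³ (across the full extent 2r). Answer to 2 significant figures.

7.4 × 10⁷ m/s²

a_tidal = 4GMr/d³
        = 4 × (6.674 × 10⁻¹¹) × (2.8 × 10³⁰) × (7.9) / (4.3 × 10⁴)³
        = 7.4 × 10⁷ m/s²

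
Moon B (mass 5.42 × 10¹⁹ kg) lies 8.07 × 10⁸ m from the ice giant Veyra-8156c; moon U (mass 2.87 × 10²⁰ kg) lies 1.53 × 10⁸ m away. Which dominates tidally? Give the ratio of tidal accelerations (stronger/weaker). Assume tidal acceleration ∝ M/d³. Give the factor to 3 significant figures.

Compare M/d³ for the two perturbers:
Moon B: (5.42 × 10¹⁹) / (8.07 × 10⁸)³ = 1.031 × 10⁻⁷
Moon U: (2.87 × 10²⁰) / (1.53 × 10⁸)³ = 8.013 × 10⁻⁵
Ratio (larger/smaller) = 777

Moon U, by a factor of ≈ 777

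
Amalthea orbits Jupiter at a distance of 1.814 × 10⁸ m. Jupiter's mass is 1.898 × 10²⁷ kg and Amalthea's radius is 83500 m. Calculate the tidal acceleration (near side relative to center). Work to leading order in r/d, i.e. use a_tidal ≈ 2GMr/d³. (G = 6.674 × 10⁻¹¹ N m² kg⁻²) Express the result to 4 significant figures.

Since r ≪ d, expand the inverse-square field across one radius to get the leading 2GMr/d³ term.
a_tidal = 2GMr/d³
        = 2 × (6.674 × 10⁻¹¹) × (1.898 × 10²⁷) × (83500) / (1.814 × 10⁸)³
        = 3.544 × 10⁻³ m/s²

3.544 × 10⁻³ m/s²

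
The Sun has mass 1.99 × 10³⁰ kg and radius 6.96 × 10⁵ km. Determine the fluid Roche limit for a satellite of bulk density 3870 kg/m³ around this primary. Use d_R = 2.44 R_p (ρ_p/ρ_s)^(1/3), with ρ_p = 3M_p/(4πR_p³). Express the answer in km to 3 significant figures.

1.21 × 10⁶ km

ρ_p = 3M_p/(4πR_p³) = 3 × (1.99 × 10³⁰) / (4π × (6.96 × 10⁸ m)³) = 1410 kg/m³
d_R = 2.44 × 6.96 × 10⁵ km × (1410/3870)^(1/3)
    = 1.21 × 10⁶ km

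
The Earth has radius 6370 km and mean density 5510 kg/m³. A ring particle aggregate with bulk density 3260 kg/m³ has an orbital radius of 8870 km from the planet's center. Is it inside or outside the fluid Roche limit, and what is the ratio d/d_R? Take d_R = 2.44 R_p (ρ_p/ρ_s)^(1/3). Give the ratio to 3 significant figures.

d_R = 2.44 × (6370 km) × (5510/3260)^(1/3) = 18510 km
d/d_R = (8870) / (18510) = 0.479
Since d/d_R < 1, the body is inside the Roche limit.

inside; d/d_R ≈ 0.479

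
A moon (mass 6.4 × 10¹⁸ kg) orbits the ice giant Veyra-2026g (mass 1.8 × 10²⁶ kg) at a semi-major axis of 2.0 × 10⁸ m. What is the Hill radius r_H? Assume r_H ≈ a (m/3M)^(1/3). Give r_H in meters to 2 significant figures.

r_H ≈ a (m/3M)^(1/3)
    = (2.0 × 10⁸) × (6.4 × 10¹⁸ / (3 × 1.8 × 10²⁶))^(1/3)
    = 4.6 × 10⁵ m

4.6 × 10⁵ m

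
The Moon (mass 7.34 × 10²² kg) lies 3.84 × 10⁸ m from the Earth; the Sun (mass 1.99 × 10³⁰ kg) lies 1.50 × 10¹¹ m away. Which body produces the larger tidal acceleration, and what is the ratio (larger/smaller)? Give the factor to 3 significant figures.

The Moon, by a factor of ≈ 2.20

Compare M/d³ for the two perturbers:
The Moon: (7.34 × 10²²) / (3.84 × 10⁸)³ = 1.296 × 10⁻³
The Sun: (1.99 × 10³⁰) / (1.50 × 10¹¹)³ = 5.896 × 10⁻⁴
Ratio (larger/smaller) = 2.20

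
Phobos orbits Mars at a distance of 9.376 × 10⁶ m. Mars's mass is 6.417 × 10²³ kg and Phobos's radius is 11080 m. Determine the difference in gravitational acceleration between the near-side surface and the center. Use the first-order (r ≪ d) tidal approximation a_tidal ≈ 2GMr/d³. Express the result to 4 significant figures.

Differencing GM/(d−r)² and GM/d² to first order in r/d gives 2GMr/d³.
Δg = 2GMr/d³
   = 2 × (6.674 × 10⁻¹¹) × (6.417 × 10²³) × (11080) / (9.376 × 10⁶)³
   = 1.151 × 10⁻³ m/s²

1.151 × 10⁻³ m/s²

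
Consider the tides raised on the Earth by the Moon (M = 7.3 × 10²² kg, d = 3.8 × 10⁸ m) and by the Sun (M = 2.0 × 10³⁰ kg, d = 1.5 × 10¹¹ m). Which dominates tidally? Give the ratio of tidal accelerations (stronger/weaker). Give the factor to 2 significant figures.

The Moon, by a factor of ≈ 2.2

Tidal acceleration ∝ M/d³, so compare M/d³ for each.
The Moon: (7.3 × 10²²) / (3.8 × 10⁸)³ = 1.330 × 10⁻³
The Sun: (2.0 × 10³⁰) / (1.5 × 10¹¹)³ = 5.926 × 10⁻⁴
Ratio (larger/smaller) = 2.2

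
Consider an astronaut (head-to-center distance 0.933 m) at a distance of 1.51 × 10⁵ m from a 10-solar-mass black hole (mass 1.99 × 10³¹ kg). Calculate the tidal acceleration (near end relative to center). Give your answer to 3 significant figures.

7.20 × 10⁵ m/s²

a_tidal = 2GMr/d³
        = 2 × (6.674 × 10⁻¹¹) × (1.99 × 10³¹) × (0.933) / (1.51 × 10⁵)³
        = 7.20 × 10⁵ m/s²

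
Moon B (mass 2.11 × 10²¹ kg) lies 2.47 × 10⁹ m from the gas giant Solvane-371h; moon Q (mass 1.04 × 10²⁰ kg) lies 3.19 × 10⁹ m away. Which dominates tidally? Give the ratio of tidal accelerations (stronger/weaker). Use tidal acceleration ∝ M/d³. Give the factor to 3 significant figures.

Tidal stretch scales as M/d³; compute that for each body.
Moon B: (2.11 × 10²¹) / (2.47 × 10⁹)³ = 1.400 × 10⁻⁷
Moon Q: (1.04 × 10²⁰) / (3.19 × 10⁹)³ = 3.204 × 10⁻⁹
Ratio (larger/smaller) = 43.7

Moon B, by a factor of ≈ 43.7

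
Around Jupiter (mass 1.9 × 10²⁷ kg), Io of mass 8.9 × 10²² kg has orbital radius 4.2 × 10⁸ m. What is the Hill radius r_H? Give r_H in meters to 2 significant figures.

1.0 × 10⁷ m

r_H ≈ a (m/3M)^(1/3)
    = (4.2 × 10⁸) × (8.9 × 10²² / (3 × 1.9 × 10²⁷))^(1/3)
    = 1.0 × 10⁷ m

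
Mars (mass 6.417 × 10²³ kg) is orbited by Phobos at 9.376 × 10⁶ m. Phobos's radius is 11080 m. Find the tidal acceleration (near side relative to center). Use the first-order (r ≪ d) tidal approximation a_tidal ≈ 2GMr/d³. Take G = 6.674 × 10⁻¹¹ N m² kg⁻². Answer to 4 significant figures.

1.151 × 10⁻³ m/s²

Δa = 2GMr/d³
   = 2 × (6.674 × 10⁻¹¹) × (6.417 × 10²³) × (11080) / (9.376 × 10⁶)³
   = 1.151 × 10⁻³ m/s²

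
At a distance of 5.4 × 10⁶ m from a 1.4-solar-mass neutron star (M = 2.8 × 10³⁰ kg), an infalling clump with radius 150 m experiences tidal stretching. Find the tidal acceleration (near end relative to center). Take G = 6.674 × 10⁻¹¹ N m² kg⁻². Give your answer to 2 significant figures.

Differencing GM/(d−r)² and GM/d² to first order in r/d gives 2GMr/d³.
Δa = 2GMr/d³
   = 2 × (6.674 × 10⁻¹¹) × (2.8 × 10³⁰) × (150) / (5.4 × 10⁶)³
   = 3.6 × 10² m/s²

3.6 × 10² m/s²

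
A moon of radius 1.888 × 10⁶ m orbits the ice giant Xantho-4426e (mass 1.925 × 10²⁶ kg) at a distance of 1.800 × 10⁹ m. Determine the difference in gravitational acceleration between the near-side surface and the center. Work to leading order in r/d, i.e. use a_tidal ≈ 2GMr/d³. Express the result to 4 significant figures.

Since r ≪ d, expand the inverse-square field across one radius to get the leading 2GMr/d³ term.
Δa = 2GMr/d³
   = 2 × (6.674 × 10⁻¹¹) × (1.925 × 10²⁶) × (1.888 × 10⁶) / (1.800 × 10⁹)³
   = 8.318 × 10⁻⁶ m/s²

8.318 × 10⁻⁶ m/s²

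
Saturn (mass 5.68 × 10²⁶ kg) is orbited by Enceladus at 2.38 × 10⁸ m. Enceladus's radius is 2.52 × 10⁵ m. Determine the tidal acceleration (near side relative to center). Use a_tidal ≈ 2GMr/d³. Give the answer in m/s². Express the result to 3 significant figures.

1.42 × 10⁻³ m/s²

a_tidal = 2GMr/d³
        = 2 × (6.674 × 10⁻¹¹) × (5.68 × 10²⁶) × (2.52 × 10⁵) / (2.38 × 10⁸)³
        = 1.42 × 10⁻³ m/s²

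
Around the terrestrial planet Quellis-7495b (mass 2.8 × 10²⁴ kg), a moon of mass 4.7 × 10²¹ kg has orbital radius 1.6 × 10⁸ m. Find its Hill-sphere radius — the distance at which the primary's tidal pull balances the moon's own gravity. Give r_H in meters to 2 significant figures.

1.3 × 10⁷ m

r_H ≈ a (m/3M)^(1/3)
    = (1.6 × 10⁸) × (4.7 × 10²¹ / (3 × 2.8 × 10²⁴))^(1/3)
    = 1.3 × 10⁷ m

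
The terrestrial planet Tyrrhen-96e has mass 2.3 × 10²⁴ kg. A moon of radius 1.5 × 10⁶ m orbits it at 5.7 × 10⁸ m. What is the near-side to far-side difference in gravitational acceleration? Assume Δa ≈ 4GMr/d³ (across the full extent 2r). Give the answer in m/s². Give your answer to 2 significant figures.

5.0 × 10⁻⁶ m/s²

Δa = 4GMr/d³
   = 4 × (6.674 × 10⁻¹¹) × (2.3 × 10²⁴) × (1.5 × 10⁶) / (5.7 × 10⁸)³
   = 5.0 × 10⁻⁶ m/s²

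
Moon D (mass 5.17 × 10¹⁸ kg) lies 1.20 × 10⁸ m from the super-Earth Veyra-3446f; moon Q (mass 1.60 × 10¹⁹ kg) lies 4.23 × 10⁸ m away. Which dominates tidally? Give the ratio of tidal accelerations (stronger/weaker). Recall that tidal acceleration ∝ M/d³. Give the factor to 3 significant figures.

Moon D, by a factor of ≈ 14.2

Tidal stretch scales as M/d³; compute that for each body.
Moon D: (5.17 × 10¹⁸) / (1.20 × 10⁸)³ = 2.992 × 10⁻⁶
Moon Q: (1.60 × 10¹⁹) / (4.23 × 10⁸)³ = 2.114 × 10⁻⁷
Ratio (larger/smaller) = 14.2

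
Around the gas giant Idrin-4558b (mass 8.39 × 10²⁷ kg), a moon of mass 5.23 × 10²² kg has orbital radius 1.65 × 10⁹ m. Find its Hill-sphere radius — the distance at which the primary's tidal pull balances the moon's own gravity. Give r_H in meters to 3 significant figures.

r_H ≈ a (m/3M)^(1/3)
    = (1.65 × 10⁹) × (5.23 × 10²² / (3 × 8.39 × 10²⁷))^(1/3)
    = 2.11 × 10⁷ m

2.11 × 10⁷ m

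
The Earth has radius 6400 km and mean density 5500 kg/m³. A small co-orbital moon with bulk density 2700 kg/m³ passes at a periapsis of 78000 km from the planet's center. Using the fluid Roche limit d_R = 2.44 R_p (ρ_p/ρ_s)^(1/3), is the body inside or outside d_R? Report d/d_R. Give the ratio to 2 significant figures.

outside; d/d_R ≈ 3.9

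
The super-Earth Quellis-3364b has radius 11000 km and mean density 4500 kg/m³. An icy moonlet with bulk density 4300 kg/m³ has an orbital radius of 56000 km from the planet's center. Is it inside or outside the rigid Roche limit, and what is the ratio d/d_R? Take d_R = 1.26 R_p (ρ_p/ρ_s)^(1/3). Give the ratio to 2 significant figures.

d_R = 1.26 × (11000 km) × (4500/4300)^(1/3) = 14070 km
d/d_R = (56000) / (14070) = 4.0
Since d/d_R > 1, the body is outside the Roche limit.

outside; d/d_R ≈ 4.0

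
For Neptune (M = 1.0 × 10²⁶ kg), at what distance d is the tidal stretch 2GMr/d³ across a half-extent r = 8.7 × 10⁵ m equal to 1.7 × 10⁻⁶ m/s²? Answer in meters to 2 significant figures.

1.9 × 10⁹ m

2GMr/d³ = a_tidal  ⇒  d = (2GMr / a_tidal)^(1/3)
d = (2 × 6.674×10⁻¹¹ × (1.0 × 10²⁶) × (8.7 × 10⁵) / (1.7 × 10⁻⁶))^(1/3)
  = 1.9 × 10⁹ m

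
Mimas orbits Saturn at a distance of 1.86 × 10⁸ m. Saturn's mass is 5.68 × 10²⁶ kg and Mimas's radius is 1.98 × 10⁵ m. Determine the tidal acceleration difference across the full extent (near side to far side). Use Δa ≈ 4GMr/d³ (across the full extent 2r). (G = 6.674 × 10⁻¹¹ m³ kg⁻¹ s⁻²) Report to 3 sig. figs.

The field gradient is 2GM/d³; across the full diameter 2r the difference is 4GMr/d³.
Δa = 4GMr/d³
   = 4 × (6.674 × 10⁻¹¹) × (5.68 × 10²⁶) × (1.98 × 10⁵) / (1.86 × 10⁸)³
   = 4.67 × 10⁻³ m/s²

4.67 × 10⁻³ m/s²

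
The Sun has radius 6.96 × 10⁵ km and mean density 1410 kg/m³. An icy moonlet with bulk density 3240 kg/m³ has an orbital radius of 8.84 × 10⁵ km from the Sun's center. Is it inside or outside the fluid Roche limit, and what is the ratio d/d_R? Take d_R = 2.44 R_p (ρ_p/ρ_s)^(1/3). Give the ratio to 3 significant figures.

inside; d/d_R ≈ 0.687

d_R = 2.44 × (6.96 × 10⁵ km) × (1410/3240)^(1/3) = 1.287 × 10⁶ km
d/d_R = (8.84 × 10⁵) / (1.287 × 10⁶) = 0.687
Since d/d_R < 1, the body is inside the Roche limit.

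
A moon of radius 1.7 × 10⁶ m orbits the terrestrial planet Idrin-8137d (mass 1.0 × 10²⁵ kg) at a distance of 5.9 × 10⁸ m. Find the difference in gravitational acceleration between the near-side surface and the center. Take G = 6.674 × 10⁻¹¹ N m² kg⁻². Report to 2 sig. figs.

1.1 × 10⁻⁵ m/s²

The tidal stretch is the gradient of GM/d² times the body's extent r, hence the 1/d³ dependence.
Δg = 2GMr/d³
   = 2 × (6.674 × 10⁻¹¹) × (1.0 × 10²⁵) × (1.7 × 10⁶) / (5.9 × 10⁸)³
   = 1.1 × 10⁻⁵ m/s²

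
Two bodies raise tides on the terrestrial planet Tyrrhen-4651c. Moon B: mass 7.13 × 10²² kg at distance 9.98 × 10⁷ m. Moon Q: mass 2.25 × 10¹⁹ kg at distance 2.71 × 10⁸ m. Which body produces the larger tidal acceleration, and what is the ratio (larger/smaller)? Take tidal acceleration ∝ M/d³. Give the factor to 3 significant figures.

Moon B, by a factor of ≈ 63400

Compare M/d³ for the two perturbers:
Moon B: (7.13 × 10²²) / (9.98 × 10⁷)³ = 7.173 × 10⁻²
Moon Q: (2.25 × 10¹⁹) / (2.71 × 10⁸)³ = 1.131 × 10⁻⁶
Ratio (larger/smaller) = 63400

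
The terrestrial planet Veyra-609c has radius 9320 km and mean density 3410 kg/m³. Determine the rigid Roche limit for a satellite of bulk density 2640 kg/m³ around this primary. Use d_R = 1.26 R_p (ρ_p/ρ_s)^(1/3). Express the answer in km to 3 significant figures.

d_R = 1.26 × 9320 km × (3410/2640)^(1/3)
    = 12800 km

12800 km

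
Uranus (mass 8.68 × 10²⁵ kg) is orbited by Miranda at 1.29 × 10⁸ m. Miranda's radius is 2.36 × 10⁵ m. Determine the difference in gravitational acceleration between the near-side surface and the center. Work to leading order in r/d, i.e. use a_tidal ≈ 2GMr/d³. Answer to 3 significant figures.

Differencing GM/(d−r)² and GM/d² to first order in r/d gives 2GMr/d³.
Δg = 2GMr/d³
   = 2 × (6.674 × 10⁻¹¹) × (8.68 × 10²⁵) × (2.36 × 10⁵) / (1.29 × 10⁸)³
   = 1.27 × 10⁻³ m/s²

1.27 × 10⁻³ m/s²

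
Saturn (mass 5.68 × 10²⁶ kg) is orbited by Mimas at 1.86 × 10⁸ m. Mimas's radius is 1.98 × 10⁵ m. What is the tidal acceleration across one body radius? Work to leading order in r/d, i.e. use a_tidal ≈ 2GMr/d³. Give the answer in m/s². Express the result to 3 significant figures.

2.33 × 10⁻³ m/s²

The tidal stretch is the gradient of GM/d² times the body's extent r, hence the 1/d³ dependence.
Δa = 2GMr/d³
   = 2 × (6.674 × 10⁻¹¹) × (5.68 × 10²⁶) × (1.98 × 10⁵) / (1.86 × 10⁸)³
   = 2.33 × 10⁻³ m/s²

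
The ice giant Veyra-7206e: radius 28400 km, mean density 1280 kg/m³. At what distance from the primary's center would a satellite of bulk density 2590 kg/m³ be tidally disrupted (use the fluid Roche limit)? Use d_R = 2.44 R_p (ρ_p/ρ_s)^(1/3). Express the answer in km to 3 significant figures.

54800 km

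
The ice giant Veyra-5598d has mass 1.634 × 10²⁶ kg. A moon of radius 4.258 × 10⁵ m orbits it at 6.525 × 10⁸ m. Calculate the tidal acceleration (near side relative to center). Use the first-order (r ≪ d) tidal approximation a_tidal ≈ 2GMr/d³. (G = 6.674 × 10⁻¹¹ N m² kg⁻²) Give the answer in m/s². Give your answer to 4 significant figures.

3.343 × 10⁻⁵ m/s²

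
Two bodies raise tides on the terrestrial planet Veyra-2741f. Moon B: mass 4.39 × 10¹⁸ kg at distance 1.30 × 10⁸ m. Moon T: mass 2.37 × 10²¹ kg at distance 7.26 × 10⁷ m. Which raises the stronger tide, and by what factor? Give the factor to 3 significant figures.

Moon T, by a factor of ≈ 3100

Tidal stretch scales as M/d³; compute that for each body.
Moon B: (4.39 × 10¹⁸) / (1.30 × 10⁸)³ = 1.998 × 10⁻⁶
Moon T: (2.37 × 10²¹) / (7.26 × 10⁷)³ = 6.194 × 10⁻³
Ratio (larger/smaller) = 3100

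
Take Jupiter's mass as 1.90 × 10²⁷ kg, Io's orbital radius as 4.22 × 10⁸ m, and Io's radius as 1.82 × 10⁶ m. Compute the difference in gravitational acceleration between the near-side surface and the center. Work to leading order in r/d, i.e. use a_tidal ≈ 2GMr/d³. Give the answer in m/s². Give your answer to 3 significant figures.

6.14 × 10⁻³ m/s²

The tidal stretch is the gradient of GM/d² times the body's extent r, hence the 1/d³ dependence.
Δa = 2GMr/d³
   = 2 × (6.674 × 10⁻¹¹) × (1.90 × 10²⁷) × (1.82 × 10⁶) / (4.22 × 10⁸)³
   = 6.14 × 10⁻³ m/s²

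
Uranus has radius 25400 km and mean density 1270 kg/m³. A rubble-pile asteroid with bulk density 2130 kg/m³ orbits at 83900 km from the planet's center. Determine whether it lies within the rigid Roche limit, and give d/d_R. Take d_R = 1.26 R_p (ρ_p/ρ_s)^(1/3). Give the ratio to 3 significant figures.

outside; d/d_R ≈ 3.11

d_R = 1.26 × (25400 km) × (1270/2130)^(1/3) = 26940 km
d/d_R = (83900) / (26940) = 3.11
Since d/d_R > 1, the body is outside the Roche limit.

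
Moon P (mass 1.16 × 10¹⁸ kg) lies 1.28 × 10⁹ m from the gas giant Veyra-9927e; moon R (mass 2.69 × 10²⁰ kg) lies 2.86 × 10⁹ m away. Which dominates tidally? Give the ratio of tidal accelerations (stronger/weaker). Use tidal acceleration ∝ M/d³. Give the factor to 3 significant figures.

Tidal acceleration ∝ M/d³, so compare M/d³ for each.
Moon P: (1.16 × 10¹⁸) / (1.28 × 10⁹)³ = 5.531 × 10⁻¹⁰
Moon R: (2.69 × 10²⁰) / (2.86 × 10⁹)³ = 1.150 × 10⁻⁸
Ratio (larger/smaller) = 20.8

Moon R, by a factor of ≈ 20.8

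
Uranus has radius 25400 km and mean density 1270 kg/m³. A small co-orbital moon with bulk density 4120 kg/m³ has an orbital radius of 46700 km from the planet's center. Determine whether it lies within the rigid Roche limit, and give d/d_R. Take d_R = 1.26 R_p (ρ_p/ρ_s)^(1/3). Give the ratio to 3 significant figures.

outside; d/d_R ≈ 2.16

d_R = 1.26 × (25400 km) × (1270/4120)^(1/3) = 21620 km
d/d_R = (46700) / (21620) = 2.16
Since d/d_R > 1, the body is outside the Roche limit.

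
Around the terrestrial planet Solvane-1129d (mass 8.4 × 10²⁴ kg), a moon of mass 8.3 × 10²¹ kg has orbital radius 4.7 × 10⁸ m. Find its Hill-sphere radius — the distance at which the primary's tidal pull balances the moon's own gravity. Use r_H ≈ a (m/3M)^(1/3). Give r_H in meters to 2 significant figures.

r_H ≈ a (m/3M)^(1/3)
    = (4.7 × 10⁸) × (8.3 × 10²¹ / (3 × 8.4 × 10²⁴))^(1/3)
    = 3.2 × 10⁷ m

3.2 × 10⁷ m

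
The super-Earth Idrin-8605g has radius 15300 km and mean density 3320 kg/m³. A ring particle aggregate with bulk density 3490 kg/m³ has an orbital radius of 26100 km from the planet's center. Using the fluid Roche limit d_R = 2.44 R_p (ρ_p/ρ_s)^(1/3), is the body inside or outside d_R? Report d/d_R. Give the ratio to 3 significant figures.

inside; d/d_R ≈ 0.711

d_R = 2.44 × (15300 km) × (3320/3490)^(1/3) = 36720 km
d/d_R = (26100) / (36720) = 0.711
Since d/d_R < 1, the body is inside the Roche limit.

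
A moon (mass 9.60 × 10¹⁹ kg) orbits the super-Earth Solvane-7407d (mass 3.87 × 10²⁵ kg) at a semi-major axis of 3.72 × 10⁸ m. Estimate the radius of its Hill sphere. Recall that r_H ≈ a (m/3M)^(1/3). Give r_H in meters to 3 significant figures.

r_H ≈ a (m/3M)^(1/3)
    = (3.72 × 10⁸) × (9.60 × 10¹⁹ / (3 × 3.87 × 10²⁵))^(1/3)
    = 3.49 × 10⁶ m

3.49 × 10⁶ m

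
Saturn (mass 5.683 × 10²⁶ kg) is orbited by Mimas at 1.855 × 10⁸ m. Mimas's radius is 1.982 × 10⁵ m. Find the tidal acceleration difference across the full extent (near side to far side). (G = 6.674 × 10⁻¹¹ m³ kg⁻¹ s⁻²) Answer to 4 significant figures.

4.711 × 10⁻³ m/s²

a_tidal = 4GMr/d³
        = 4 × (6.674 × 10⁻¹¹) × (5.683 × 10²⁶) × (1.982 × 10⁵) / (1.855 × 10⁸)³
        = 4.711 × 10⁻³ m/s²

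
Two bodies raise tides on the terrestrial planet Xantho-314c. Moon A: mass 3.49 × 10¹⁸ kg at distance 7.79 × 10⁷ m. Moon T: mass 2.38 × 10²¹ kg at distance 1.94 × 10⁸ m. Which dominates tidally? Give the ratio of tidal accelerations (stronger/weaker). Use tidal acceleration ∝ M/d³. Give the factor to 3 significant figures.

Moon T, by a factor of ≈ 44.2

Tidal stretch scales as M/d³; compute that for each body.
Moon A: (3.49 × 10¹⁸) / (7.79 × 10⁷)³ = 7.383 × 10⁻⁶
Moon T: (2.38 × 10²¹) / (1.94 × 10⁸)³ = 3.260 × 10⁻⁴
Ratio (larger/smaller) = 44.2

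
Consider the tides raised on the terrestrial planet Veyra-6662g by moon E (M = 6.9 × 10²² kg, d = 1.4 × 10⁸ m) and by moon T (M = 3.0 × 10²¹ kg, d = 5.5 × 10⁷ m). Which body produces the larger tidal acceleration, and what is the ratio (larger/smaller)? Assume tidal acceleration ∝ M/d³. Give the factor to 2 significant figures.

Tidal stretch scales as M/d³; compute that for each body.
Moon E: (6.9 × 10²²) / (1.4 × 10⁸)³ = 2.515 × 10⁻²
Moon T: (3.0 × 10²¹) / (5.5 × 10⁷)³ = 1.803 × 10⁻²
Ratio (larger/smaller) = 1.4

Moon E, by a factor of ≈ 1.4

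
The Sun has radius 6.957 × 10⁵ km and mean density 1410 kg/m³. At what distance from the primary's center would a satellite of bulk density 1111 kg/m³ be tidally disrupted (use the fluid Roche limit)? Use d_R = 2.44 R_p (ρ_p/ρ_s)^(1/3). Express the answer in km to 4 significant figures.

1.838 × 10⁶ km

d_R = 2.44 × 6.957 × 10⁵ km × (1410/1111)^(1/3)
    = 1.838 × 10⁶ km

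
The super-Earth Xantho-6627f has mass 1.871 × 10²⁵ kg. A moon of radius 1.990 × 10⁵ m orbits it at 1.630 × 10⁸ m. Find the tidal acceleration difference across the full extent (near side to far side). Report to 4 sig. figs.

2.295 × 10⁻⁴ m/s²

Δg = 4GMr/d³
   = 4 × (6.674 × 10⁻¹¹) × (1.871 × 10²⁵) × (1.990 × 10⁵) / (1.630 × 10⁸)³
   = 2.295 × 10⁻⁴ m/s²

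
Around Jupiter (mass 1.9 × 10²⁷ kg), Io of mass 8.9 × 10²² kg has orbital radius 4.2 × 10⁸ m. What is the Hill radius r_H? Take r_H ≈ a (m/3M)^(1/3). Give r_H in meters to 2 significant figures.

1.0 × 10⁷ m

r_H ≈ a (m/3M)^(1/3)
    = (4.2 × 10⁸) × (8.9 × 10²² / (3 × 1.9 × 10²⁷))^(1/3)
    = 1.0 × 10⁷ m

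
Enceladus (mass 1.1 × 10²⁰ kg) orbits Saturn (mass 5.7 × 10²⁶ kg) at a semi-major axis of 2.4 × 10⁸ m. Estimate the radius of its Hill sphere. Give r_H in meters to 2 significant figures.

9.6 × 10⁵ m

r_H ≈ a (m/3M)^(1/3)
    = (2.4 × 10⁸) × (1.1 × 10²⁰ / (3 × 5.7 × 10²⁶))^(1/3)
    = 9.6 × 10⁵ m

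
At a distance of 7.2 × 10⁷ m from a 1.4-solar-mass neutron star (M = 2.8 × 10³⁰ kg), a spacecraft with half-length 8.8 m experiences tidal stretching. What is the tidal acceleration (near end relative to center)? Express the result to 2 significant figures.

Δa = 2GMr/d³
   = 2 × (6.674 × 10⁻¹¹) × (2.8 × 10³⁰) × (8.8) / (7.2 × 10⁷)³
   = 8.8 × 10⁻³ m/s²

8.8 × 10⁻³ m/s²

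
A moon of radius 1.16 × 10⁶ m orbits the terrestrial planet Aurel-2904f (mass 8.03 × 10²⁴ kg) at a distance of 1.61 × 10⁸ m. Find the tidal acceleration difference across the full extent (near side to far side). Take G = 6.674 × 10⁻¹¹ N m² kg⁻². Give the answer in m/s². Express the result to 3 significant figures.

a_tidal = 4GMr/d³
        = 4 × (6.674 × 10⁻¹¹) × (8.03 × 10²⁴) × (1.16 × 10⁶) / (1.61 × 10⁸)³
        = 5.96 × 10⁻⁴ m/s²

5.96 × 10⁻⁴ m/s²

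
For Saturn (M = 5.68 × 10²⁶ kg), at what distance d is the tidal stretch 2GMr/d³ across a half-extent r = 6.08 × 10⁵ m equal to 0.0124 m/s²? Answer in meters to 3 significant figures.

2GMr/d³ = a_tidal  ⇒  d = (2GMr / a_tidal)^(1/3)
d = (2 × 6.674×10⁻¹¹ × (5.68 × 10²⁶) × (6.08 × 10⁵) / (0.0124))^(1/3)
  = 1.55 × 10⁸ m

1.55 × 10⁸ m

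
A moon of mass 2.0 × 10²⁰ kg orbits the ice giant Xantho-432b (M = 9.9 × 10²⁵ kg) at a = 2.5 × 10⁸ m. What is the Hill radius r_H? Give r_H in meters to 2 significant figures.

r_H ≈ a (m/3M)^(1/3)
    = (2.5 × 10⁸) × (2.0 × 10²⁰ / (3 × 9.9 × 10²⁵))^(1/3)
    = 2.2 × 10⁶ m

2.2 × 10⁶ m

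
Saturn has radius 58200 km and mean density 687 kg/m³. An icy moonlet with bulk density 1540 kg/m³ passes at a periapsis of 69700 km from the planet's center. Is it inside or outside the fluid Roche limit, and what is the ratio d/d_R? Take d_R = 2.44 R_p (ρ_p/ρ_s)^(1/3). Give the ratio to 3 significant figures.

d_R = 2.44 × (58200 km) × (687/1540)^(1/3) = 1.085 × 10⁵ km
d/d_R = (69700) / (1.085 × 10⁵) = 0.642
Since d/d_R < 1, the body is inside the Roche limit.

inside; d/d_R ≈ 0.642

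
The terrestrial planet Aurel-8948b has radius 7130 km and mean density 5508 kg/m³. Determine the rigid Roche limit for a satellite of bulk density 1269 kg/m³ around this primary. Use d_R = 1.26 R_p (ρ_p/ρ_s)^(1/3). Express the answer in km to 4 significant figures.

d_R = 1.26 × 7130 km × (5508/1269)^(1/3)
    = 14650 km

14650 km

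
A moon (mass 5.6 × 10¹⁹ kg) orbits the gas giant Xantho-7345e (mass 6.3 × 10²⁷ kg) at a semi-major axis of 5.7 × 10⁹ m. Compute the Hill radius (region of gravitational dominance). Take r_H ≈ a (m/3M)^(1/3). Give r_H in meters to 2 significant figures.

r_H ≈ a (m/3M)^(1/3)
    = (5.7 × 10⁹) × (5.6 × 10¹⁹ / (3 × 6.3 × 10²⁷))^(1/3)
    = 8.2 × 10⁶ m

8.2 × 10⁶ m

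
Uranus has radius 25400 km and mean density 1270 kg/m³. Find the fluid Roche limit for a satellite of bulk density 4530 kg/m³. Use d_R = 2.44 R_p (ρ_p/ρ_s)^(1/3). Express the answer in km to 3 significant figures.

40600 km

d_R = 2.44 × 25400 km × (1270/4530)^(1/3)
    = 40600 km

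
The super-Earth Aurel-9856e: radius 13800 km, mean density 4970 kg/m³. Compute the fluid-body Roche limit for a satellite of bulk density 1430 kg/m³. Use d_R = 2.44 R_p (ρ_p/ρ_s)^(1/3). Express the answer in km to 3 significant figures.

51000 km

d_R = 2.44 × 13800 km × (4970/1430)^(1/3)
    = 51000 km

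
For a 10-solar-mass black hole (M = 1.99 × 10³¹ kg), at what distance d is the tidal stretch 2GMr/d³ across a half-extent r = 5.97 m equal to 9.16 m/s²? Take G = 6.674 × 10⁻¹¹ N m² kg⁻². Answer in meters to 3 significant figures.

2GMr/d³ = a_tidal  ⇒  d = (2GMr / a_tidal)^(1/3)
d = (2 × 6.674×10⁻¹¹ × (1.99 × 10³¹) × (5.97) / (9.16))^(1/3)
  = 1.20 × 10⁷ m

1.20 × 10⁷ m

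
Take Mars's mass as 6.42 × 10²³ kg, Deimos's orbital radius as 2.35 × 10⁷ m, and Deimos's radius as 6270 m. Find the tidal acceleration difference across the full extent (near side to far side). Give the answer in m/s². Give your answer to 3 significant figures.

8.28 × 10⁻⁵ m/s²

Near-to-far spans 2r, so the tidal difference is twice the near-to-center value: 4GMr/d³.
Δg = 4GMr/d³
   = 4 × (6.674 × 10⁻¹¹) × (6.42 × 10²³) × (6270) / (2.35 × 10⁷)³
   = 8.28 × 10⁻⁵ m/s²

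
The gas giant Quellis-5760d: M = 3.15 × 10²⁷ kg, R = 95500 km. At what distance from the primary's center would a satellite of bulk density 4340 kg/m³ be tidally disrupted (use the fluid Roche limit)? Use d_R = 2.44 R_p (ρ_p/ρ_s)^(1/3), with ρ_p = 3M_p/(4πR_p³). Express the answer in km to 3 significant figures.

ρ_p = 3M_p/(4πR_p³) = 3 × (3.15 × 10²⁷) / (4π × (9.55 × 10⁷ m)³) = 863 kg/m³
d_R = 2.44 × 95500 km × (863/4340)^(1/3)
    = 1.36 × 10⁵ km

1.36 × 10⁵ km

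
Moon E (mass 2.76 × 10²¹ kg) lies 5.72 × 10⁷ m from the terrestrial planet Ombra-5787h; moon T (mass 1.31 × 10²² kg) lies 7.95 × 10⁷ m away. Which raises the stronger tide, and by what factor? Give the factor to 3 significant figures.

Tidal stretch scales as M/d³; compute that for each body.
Moon E: (2.76 × 10²¹) / (5.72 × 10⁷)³ = 1.475 × 10⁻²
Moon T: (1.31 × 10²²) / (7.95 × 10⁷)³ = 2.607 × 10⁻²
Ratio (larger/smaller) = 1.77

Moon T, by a factor of ≈ 1.77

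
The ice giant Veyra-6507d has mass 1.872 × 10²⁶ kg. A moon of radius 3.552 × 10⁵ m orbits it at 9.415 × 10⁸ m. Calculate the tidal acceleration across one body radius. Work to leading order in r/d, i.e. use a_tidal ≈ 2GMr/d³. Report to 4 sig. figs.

1.063 × 10⁻⁵ m/s²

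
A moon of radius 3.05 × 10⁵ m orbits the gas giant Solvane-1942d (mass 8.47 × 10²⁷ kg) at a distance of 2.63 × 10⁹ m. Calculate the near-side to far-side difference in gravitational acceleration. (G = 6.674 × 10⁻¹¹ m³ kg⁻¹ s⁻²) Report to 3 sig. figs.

3.79 × 10⁻⁵ m/s²

Δg = 4GMr/d³
   = 4 × (6.674 × 10⁻¹¹) × (8.47 × 10²⁷) × (3.05 × 10⁵) / (2.63 × 10⁹)³
   = 3.79 × 10⁻⁵ m/s²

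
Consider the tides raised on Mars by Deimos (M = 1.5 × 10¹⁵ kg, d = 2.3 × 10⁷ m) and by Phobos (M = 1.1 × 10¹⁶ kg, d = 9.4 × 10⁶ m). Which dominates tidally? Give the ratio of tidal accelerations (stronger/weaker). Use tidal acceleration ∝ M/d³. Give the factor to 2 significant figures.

Phobos, by a factor of ≈ 110

Tidal acceleration ∝ M/d³, so compare M/d³ for each.
Deimos: (1.5 × 10¹⁵) / (2.3 × 10⁷)³ = 1.233 × 10⁻⁷
Phobos: (1.1 × 10¹⁶) / (9.4 × 10⁶)³ = 1.324 × 10⁻⁵
Ratio (larger/smaller) = 110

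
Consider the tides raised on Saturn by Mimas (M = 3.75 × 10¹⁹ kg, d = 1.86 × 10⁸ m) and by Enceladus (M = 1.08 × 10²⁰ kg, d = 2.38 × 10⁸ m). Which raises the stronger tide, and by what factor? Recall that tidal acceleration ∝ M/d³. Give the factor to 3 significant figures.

Enceladus, by a factor of ≈ 1.37

Tidal acceleration ∝ M/d³, so compare M/d³ for each.
Mimas: (3.75 × 10¹⁹) / (1.86 × 10⁸)³ = 5.828 × 10⁻⁶
Enceladus: (1.08 × 10²⁰) / (2.38 × 10⁸)³ = 8.011 × 10⁻⁶
Ratio (larger/smaller) = 1.37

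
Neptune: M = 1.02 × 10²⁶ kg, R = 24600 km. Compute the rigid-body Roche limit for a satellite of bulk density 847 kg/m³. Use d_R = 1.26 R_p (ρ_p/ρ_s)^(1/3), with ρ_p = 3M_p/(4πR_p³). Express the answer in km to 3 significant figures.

ρ_p = 3M_p/(4πR_p³) = 3 × (1.02 × 10²⁶) / (4π × (2.46 × 10⁷ m)³) = 1640 kg/m³
d_R = 1.26 × 24600 km × (1640/847)^(1/3)
    = 38600 km

38600 km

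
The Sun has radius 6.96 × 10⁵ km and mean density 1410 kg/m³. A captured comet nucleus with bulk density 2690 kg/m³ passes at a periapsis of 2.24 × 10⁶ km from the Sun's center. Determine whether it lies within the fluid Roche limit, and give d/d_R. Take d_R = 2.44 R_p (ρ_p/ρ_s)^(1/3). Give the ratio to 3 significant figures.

d_R = 2.44 × (6.96 × 10⁵ km) × (1410/2690)^(1/3) = 1.369 × 10⁶ km
d/d_R = (2.24 × 10⁶) / (1.369 × 10⁶) = 1.64
Since d/d_R > 1, the body is outside the Roche limit.

outside; d/d_R ≈ 1.64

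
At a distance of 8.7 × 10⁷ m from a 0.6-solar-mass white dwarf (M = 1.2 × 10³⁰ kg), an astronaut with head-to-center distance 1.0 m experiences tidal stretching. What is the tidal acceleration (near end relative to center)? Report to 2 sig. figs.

Δg = 2GMr/d³
   = 2 × (6.674 × 10⁻¹¹) × (1.2 × 10³⁰) × (1.0) / (8.7 × 10⁷)³
   = 2.4 × 10⁻⁴ m/s²

2.4 × 10⁻⁴ m/s²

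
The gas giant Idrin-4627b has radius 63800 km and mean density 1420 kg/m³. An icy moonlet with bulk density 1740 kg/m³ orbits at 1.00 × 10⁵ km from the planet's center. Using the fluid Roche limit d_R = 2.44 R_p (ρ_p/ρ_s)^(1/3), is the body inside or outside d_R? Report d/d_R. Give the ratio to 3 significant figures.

d_R = 2.44 × (63800 km) × (1420/1740)^(1/3) = 1.455 × 10⁵ km
d/d_R = (1.00 × 10⁵) / (1.455 × 10⁵) = 0.687
Since d/d_R < 1, the body is inside the Roche limit.

inside; d/d_R ≈ 0.687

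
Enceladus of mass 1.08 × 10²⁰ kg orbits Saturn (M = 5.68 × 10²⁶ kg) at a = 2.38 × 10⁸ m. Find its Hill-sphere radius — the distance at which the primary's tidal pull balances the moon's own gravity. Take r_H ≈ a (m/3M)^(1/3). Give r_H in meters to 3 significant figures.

9.49 × 10⁵ m

r_H ≈ a (m/3M)^(1/3)
    = (2.38 × 10⁸) × (1.08 × 10²⁰ / (3 × 5.68 × 10²⁶))^(1/3)
    = 9.49 × 10⁵ m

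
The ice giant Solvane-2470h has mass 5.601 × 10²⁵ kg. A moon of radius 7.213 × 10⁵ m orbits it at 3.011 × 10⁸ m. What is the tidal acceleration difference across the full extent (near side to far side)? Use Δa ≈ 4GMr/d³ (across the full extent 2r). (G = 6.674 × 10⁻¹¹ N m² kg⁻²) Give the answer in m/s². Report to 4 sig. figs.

Δg = 4GMr/d³
   = 4 × (6.674 × 10⁻¹¹) × (5.601 × 10²⁵) × (7.213 × 10⁵) / (3.011 × 10⁸)³
   = 3.951 × 10⁻⁴ m/s²

3.951 × 10⁻⁴ m/s²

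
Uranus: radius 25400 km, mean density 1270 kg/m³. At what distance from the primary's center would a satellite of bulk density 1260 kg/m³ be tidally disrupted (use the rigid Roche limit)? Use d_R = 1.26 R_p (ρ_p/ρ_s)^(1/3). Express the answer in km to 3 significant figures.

d_R = 1.26 × 25400 km × (1270/1260)^(1/3)
    = 32100 km

32100 km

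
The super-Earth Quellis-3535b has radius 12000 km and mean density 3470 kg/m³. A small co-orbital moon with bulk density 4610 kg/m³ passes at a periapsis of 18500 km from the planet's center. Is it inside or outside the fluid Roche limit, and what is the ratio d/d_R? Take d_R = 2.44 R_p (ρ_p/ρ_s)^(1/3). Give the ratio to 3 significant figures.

d_R = 2.44 × (12000 km) × (3470/4610)^(1/3) = 26630 km
d/d_R = (18500) / (26630) = 0.695
Since d/d_R < 1, the body is inside the Roche limit.

inside; d/d_R ≈ 0.695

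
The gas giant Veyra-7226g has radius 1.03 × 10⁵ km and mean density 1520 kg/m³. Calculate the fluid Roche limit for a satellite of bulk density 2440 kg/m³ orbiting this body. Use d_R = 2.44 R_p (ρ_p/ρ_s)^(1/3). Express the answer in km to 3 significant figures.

2.15 × 10⁵ km

d_R = 2.44 × 1.03 × 10⁵ km × (1520/2440)^(1/3)
    = 2.15 × 10⁵ km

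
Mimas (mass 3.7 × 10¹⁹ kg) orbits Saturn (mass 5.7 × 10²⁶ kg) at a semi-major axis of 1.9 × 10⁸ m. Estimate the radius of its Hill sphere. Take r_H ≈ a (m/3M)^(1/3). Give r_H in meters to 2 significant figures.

r_H ≈ a (m/3M)^(1/3)
    = (1.9 × 10⁸) × (3.7 × 10¹⁹ / (3 × 5.7 × 10²⁶))^(1/3)
    = 5.3 × 10⁵ m

5.3 × 10⁵ m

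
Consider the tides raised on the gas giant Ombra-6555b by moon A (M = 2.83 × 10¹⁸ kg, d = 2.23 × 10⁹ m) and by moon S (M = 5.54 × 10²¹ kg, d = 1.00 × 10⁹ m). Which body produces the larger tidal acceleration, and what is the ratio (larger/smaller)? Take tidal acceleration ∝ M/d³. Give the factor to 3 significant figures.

Tidal stretch scales as M/d³; compute that for each body.
Moon A: (2.83 × 10¹⁸) / (2.23 × 10⁹)³ = 2.552 × 10⁻¹⁰
Moon S: (5.54 × 10²¹) / (1.00 × 10⁹)³ = 5.540 × 10⁻⁶
Ratio (larger/smaller) = 21700

Moon S, by a factor of ≈ 21700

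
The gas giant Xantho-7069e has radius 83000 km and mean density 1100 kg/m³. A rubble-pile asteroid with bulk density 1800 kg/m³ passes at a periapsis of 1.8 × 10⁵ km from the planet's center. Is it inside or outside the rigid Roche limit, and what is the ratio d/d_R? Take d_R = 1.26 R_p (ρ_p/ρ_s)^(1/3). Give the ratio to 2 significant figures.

outside; d/d_R ≈ 2.0

d_R = 1.26 × (83000 km) × (1100/1800)^(1/3) = 88750 km
d/d_R = (1.8 × 10⁵) / (88750) = 2.0
Since d/d_R > 1, the body is outside the Roche limit.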